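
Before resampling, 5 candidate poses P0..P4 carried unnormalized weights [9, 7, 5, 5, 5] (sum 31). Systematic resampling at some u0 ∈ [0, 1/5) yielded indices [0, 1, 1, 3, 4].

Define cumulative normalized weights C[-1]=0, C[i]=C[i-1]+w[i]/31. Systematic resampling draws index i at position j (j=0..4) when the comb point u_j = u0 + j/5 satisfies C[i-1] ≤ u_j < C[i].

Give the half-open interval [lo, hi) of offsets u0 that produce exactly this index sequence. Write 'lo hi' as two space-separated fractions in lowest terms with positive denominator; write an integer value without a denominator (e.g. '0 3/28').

C = [9/31, 16/31, 21/31, 26/31, 1]
j=0 picked index 0: u0 ∈ [0, 9/31)
j=1 picked index 1: u0 ∈ [14/155, 49/155)
j=2 picked index 1: u0 ∈ [-17/155, 18/155)
j=3 picked index 3: u0 ∈ [12/155, 37/155)
j=4 picked index 4: u0 ∈ [6/155, 1/5)
intersection: [14/155, 18/155)

14/155 18/155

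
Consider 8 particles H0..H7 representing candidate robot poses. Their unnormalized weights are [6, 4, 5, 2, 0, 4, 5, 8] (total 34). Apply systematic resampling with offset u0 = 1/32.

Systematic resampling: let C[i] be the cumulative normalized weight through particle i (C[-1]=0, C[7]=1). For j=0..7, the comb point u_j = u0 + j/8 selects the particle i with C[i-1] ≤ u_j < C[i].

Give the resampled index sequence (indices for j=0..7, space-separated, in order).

C = [3/17, 5/17, 15/34, 1/2, 1/2, 21/34, 13/17, 1]
j=0: u_0=1/32 ∈ [0, 3/17) → index 0
j=1: u_1=5/32 ∈ [0, 3/17) → index 0
j=2: u_2=9/32 ∈ [3/17, 5/17) → index 1
j=3: u_3=13/32 ∈ [5/17, 15/34) → index 2
j=4: u_4=17/32 ∈ [1/2, 21/34) → index 5
j=5: u_5=21/32 ∈ [21/34, 13/17) → index 6
j=6: u_6=25/32 ∈ [13/17, 1) → index 7
j=7: u_7=29/32 ∈ [13/17, 1) → index 7

0 0 1 2 5 6 7 7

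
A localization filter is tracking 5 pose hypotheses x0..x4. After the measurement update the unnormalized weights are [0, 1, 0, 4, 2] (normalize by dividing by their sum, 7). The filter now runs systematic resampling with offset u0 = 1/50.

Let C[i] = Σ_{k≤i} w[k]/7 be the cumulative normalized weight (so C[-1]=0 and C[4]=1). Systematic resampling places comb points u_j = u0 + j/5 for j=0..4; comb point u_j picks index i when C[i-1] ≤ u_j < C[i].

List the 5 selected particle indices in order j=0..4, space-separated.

1 3 3 3 4

C = [0, 1/7, 1/7, 5/7, 1]
j=0: u_0=1/50 ∈ [0, 1/7) → index 1
j=1: u_1=11/50 ∈ [1/7, 5/7) → index 3
j=2: u_2=21/50 ∈ [1/7, 5/7) → index 3
j=3: u_3=31/50 ∈ [1/7, 5/7) → index 3
j=4: u_4=41/50 ∈ [5/7, 1) → index 4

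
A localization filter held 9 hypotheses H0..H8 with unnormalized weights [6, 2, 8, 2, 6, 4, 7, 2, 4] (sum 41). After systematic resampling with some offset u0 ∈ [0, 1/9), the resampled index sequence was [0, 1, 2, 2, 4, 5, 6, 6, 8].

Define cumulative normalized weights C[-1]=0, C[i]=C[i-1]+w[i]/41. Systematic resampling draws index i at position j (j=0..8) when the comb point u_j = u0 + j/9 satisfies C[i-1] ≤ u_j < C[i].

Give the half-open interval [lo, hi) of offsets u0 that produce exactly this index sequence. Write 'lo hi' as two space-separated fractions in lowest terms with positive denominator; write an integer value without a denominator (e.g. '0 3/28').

13/369 7/123

C = [6/41, 8/41, 16/41, 18/41, 24/41, 28/41, 35/41, 37/41, 1]
j=0 picked index 0: u0 ∈ [0, 6/41)
j=1 picked index 1: u0 ∈ [13/369, 31/369)
j=2 picked index 2: u0 ∈ [-10/369, 62/369)
j=3 picked index 2: u0 ∈ [-17/123, 7/123)
j=4 picked index 4: u0 ∈ [-2/369, 52/369)
j=5 picked index 5: u0 ∈ [11/369, 47/369)
j=6 picked index 6: u0 ∈ [2/123, 23/123)
j=7 picked index 6: u0 ∈ [-35/369, 28/369)
j=8 picked index 8: u0 ∈ [5/369, 1/9)
intersection: [13/369, 7/123)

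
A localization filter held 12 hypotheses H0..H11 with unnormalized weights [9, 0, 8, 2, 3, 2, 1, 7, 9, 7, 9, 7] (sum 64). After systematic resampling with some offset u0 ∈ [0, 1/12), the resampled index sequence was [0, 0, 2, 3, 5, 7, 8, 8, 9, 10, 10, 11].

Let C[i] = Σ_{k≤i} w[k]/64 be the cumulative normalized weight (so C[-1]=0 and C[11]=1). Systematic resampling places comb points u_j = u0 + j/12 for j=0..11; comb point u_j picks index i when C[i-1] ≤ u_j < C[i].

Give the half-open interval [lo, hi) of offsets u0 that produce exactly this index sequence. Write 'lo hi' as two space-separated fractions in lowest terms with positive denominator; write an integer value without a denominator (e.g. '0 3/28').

1/64 1/24

C = [9/64, 9/64, 17/64, 19/64, 11/32, 3/8, 25/64, 1/2, 41/64, 3/4, 57/64, 1]
j=0 picked index 0: u0 ∈ [0, 9/64)
j=1 picked index 0: u0 ∈ [-1/12, 11/192)
j=2 picked index 2: u0 ∈ [-5/192, 19/192)
j=3 picked index 3: u0 ∈ [1/64, 3/64)
j=4 picked index 5: u0 ∈ [1/96, 1/24)
j=5 picked index 7: u0 ∈ [-5/192, 1/12)
j=6 picked index 8: u0 ∈ [0, 9/64)
j=7 picked index 8: u0 ∈ [-1/12, 11/192)
j=8 picked index 9: u0 ∈ [-5/192, 1/12)
j=9 picked index 10: u0 ∈ [0, 9/64)
j=10 picked index 10: u0 ∈ [-1/12, 11/192)
j=11 picked index 11: u0 ∈ [-5/192, 1/12)
intersection: [1/64, 1/24)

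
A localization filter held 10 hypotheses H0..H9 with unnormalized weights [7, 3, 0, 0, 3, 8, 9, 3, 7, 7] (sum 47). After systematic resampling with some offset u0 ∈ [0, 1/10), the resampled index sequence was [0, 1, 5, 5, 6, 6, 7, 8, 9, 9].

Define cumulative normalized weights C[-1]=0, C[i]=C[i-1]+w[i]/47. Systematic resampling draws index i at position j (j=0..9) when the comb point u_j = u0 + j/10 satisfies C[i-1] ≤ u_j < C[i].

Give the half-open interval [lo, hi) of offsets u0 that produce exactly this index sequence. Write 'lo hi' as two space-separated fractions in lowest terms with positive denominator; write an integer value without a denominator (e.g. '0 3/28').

C = [7/47, 10/47, 10/47, 10/47, 13/47, 21/47, 30/47, 33/47, 40/47, 1]
j=0 picked index 0: u0 ∈ [0, 7/47)
j=1 picked index 1: u0 ∈ [23/470, 53/470)
j=2 picked index 5: u0 ∈ [18/235, 58/235)
j=3 picked index 5: u0 ∈ [-11/470, 69/470)
j=4 picked index 6: u0 ∈ [11/235, 56/235)
j=5 picked index 6: u0 ∈ [-5/94, 13/94)
j=6 picked index 7: u0 ∈ [9/235, 24/235)
j=7 picked index 8: u0 ∈ [1/470, 71/470)
j=8 picked index 9: u0 ∈ [12/235, 1/5)
j=9 picked index 9: u0 ∈ [-23/470, 1/10)
intersection: [18/235, 1/10)

18/235 1/10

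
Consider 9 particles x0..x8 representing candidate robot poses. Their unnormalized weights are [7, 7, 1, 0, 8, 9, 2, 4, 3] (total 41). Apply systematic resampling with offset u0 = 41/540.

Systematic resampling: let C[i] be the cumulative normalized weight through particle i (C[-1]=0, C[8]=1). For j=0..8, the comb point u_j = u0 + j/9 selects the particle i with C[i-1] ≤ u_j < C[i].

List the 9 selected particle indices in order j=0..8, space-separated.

C = [7/41, 14/41, 15/41, 15/41, 23/41, 32/41, 34/41, 38/41, 1]
j=0: u_0=41/540 ∈ [0, 7/41) → index 0
j=1: u_1=101/540 ∈ [7/41, 14/41) → index 1
j=2: u_2=161/540 ∈ [7/41, 14/41) → index 1
j=3: u_3=221/540 ∈ [15/41, 23/41) → index 4
j=4: u_4=281/540 ∈ [15/41, 23/41) → index 4
j=5: u_5=341/540 ∈ [23/41, 32/41) → index 5
j=6: u_6=401/540 ∈ [23/41, 32/41) → index 5
j=7: u_7=461/540 ∈ [34/41, 38/41) → index 7
j=8: u_8=521/540 ∈ [38/41, 1) → index 8

0 1 1 4 4 5 5 7 8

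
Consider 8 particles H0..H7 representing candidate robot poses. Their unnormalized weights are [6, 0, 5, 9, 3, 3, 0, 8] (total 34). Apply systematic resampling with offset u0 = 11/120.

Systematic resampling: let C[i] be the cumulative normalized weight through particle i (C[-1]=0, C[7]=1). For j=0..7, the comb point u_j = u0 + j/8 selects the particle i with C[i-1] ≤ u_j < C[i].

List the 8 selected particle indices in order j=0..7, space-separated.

C = [3/17, 3/17, 11/34, 10/17, 23/34, 13/17, 13/17, 1]
j=0: u_0=11/120 ∈ [0, 3/17) → index 0
j=1: u_1=13/60 ∈ [3/17, 11/34) → index 2
j=2: u_2=41/120 ∈ [11/34, 10/17) → index 3
j=3: u_3=7/15 ∈ [11/34, 10/17) → index 3
j=4: u_4=71/120 ∈ [10/17, 23/34) → index 4
j=5: u_5=43/60 ∈ [23/34, 13/17) → index 5
j=6: u_6=101/120 ∈ [13/17, 1) → index 7
j=7: u_7=29/30 ∈ [13/17, 1) → index 7

0 2 3 3 4 5 7 7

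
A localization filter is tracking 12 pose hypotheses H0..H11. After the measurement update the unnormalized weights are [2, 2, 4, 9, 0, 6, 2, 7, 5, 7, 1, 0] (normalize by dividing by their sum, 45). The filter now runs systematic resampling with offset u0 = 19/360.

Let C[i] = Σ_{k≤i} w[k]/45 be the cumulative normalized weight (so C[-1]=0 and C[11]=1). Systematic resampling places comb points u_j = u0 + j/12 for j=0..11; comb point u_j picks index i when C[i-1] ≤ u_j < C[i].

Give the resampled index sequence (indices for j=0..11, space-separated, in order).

1 2 3 3 5 5 6 7 8 8 9 9

C = [2/45, 4/45, 8/45, 17/45, 17/45, 23/45, 5/9, 32/45, 37/45, 44/45, 1, 1]
j=0: u_0=19/360 ∈ [2/45, 4/45) → index 1
j=1: u_1=49/360 ∈ [4/45, 8/45) → index 2
j=2: u_2=79/360 ∈ [8/45, 17/45) → index 3
j=3: u_3=109/360 ∈ [8/45, 17/45) → index 3
j=4: u_4=139/360 ∈ [17/45, 23/45) → index 5
j=5: u_5=169/360 ∈ [17/45, 23/45) → index 5
j=6: u_6=199/360 ∈ [23/45, 5/9) → index 6
j=7: u_7=229/360 ∈ [5/9, 32/45) → index 7
j=8: u_8=259/360 ∈ [32/45, 37/45) → index 8
j=9: u_9=289/360 ∈ [32/45, 37/45) → index 8
j=10: u_10=319/360 ∈ [37/45, 44/45) → index 9
j=11: u_11=349/360 ∈ [37/45, 44/45) → index 9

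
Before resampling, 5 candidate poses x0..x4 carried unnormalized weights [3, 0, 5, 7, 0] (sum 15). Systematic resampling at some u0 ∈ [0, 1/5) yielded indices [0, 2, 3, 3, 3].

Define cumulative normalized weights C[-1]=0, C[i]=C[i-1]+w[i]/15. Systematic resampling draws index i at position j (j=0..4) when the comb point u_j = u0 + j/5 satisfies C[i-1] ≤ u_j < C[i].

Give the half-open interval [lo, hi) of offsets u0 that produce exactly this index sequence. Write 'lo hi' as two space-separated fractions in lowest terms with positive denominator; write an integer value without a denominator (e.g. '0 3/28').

C = [1/5, 1/5, 8/15, 1, 1]
j=0 picked index 0: u0 ∈ [0, 1/5)
j=1 picked index 2: u0 ∈ [0, 1/3)
j=2 picked index 3: u0 ∈ [2/15, 3/5)
j=3 picked index 3: u0 ∈ [-1/15, 2/5)
j=4 picked index 3: u0 ∈ [-4/15, 1/5)
intersection: [2/15, 1/5)

2/15 1/5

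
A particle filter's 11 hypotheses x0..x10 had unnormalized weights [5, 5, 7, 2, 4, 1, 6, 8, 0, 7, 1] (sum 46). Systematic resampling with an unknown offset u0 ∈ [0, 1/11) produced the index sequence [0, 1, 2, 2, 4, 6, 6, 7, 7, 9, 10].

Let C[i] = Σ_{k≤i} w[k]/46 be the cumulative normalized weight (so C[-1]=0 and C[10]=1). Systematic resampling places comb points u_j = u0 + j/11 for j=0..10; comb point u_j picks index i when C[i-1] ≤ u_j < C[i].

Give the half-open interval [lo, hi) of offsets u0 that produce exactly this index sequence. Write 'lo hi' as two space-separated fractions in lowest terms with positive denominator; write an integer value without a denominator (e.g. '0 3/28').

35/506 1/11

C = [5/46, 5/23, 17/46, 19/46, 1/2, 12/23, 15/23, 19/23, 19/23, 45/46, 1]
j=0 picked index 0: u0 ∈ [0, 5/46)
j=1 picked index 1: u0 ∈ [9/506, 32/253)
j=2 picked index 2: u0 ∈ [9/253, 95/506)
j=3 picked index 2: u0 ∈ [-14/253, 49/506)
j=4 picked index 4: u0 ∈ [25/506, 3/22)
j=5 picked index 6: u0 ∈ [17/253, 50/253)
j=6 picked index 6: u0 ∈ [-6/253, 27/253)
j=7 picked index 7: u0 ∈ [4/253, 48/253)
j=8 picked index 7: u0 ∈ [-19/253, 25/253)
j=9 picked index 9: u0 ∈ [2/253, 81/506)
j=10 picked index 10: u0 ∈ [35/506, 1/11)
intersection: [35/506, 1/11)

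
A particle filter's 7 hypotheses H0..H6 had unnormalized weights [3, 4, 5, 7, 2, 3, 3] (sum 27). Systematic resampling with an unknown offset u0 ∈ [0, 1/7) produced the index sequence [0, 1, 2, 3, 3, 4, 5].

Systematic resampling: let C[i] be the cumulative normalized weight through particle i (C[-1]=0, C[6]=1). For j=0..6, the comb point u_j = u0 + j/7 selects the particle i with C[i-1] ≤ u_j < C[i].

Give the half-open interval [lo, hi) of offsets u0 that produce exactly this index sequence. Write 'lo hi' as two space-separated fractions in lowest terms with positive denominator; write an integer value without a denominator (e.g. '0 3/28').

C = [1/9, 7/27, 4/9, 19/27, 7/9, 8/9, 1]
j=0 picked index 0: u0 ∈ [0, 1/9)
j=1 picked index 1: u0 ∈ [-2/63, 22/189)
j=2 picked index 2: u0 ∈ [-5/189, 10/63)
j=3 picked index 3: u0 ∈ [1/63, 52/189)
j=4 picked index 3: u0 ∈ [-8/63, 25/189)
j=5 picked index 4: u0 ∈ [-2/189, 4/63)
j=6 picked index 5: u0 ∈ [-5/63, 2/63)
intersection: [1/63, 2/63)

1/63 2/63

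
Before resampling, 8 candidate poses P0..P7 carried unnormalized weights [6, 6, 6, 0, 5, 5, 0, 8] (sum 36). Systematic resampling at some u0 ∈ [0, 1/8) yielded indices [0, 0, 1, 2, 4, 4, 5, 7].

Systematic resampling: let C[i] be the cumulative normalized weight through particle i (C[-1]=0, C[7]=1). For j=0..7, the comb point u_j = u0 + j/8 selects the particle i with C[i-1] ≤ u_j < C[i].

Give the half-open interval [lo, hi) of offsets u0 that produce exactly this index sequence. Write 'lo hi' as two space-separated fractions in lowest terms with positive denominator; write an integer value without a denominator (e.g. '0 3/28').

C = [1/6, 1/3, 1/2, 1/2, 23/36, 7/9, 7/9, 1]
j=0 picked index 0: u0 ∈ [0, 1/6)
j=1 picked index 0: u0 ∈ [-1/8, 1/24)
j=2 picked index 1: u0 ∈ [-1/12, 1/12)
j=3 picked index 2: u0 ∈ [-1/24, 1/8)
j=4 picked index 4: u0 ∈ [0, 5/36)
j=5 picked index 4: u0 ∈ [-1/8, 1/72)
j=6 picked index 5: u0 ∈ [-1/9, 1/36)
j=7 picked index 7: u0 ∈ [-7/72, 1/8)
intersection: [0, 1/72)

0 1/72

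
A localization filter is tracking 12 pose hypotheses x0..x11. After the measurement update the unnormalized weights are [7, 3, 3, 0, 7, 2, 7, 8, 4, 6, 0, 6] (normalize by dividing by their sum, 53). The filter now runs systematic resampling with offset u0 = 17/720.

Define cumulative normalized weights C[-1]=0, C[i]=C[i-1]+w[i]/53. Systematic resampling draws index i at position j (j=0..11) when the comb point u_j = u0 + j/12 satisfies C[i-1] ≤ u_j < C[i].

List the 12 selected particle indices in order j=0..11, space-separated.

0 0 2 4 4 6 6 7 7 9 9 11

C = [7/53, 10/53, 13/53, 13/53, 20/53, 22/53, 29/53, 37/53, 41/53, 47/53, 47/53, 1]
j=0: u_0=17/720 ∈ [0, 7/53) → index 0
j=1: u_1=77/720 ∈ [0, 7/53) → index 0
j=2: u_2=137/720 ∈ [10/53, 13/53) → index 2
j=3: u_3=197/720 ∈ [13/53, 20/53) → index 4
j=4: u_4=257/720 ∈ [13/53, 20/53) → index 4
j=5: u_5=317/720 ∈ [22/53, 29/53) → index 6
j=6: u_6=377/720 ∈ [22/53, 29/53) → index 6
j=7: u_7=437/720 ∈ [29/53, 37/53) → index 7
j=8: u_8=497/720 ∈ [29/53, 37/53) → index 7
j=9: u_9=557/720 ∈ [41/53, 47/53) → index 9
j=10: u_10=617/720 ∈ [41/53, 47/53) → index 9
j=11: u_11=677/720 ∈ [47/53, 1) → index 11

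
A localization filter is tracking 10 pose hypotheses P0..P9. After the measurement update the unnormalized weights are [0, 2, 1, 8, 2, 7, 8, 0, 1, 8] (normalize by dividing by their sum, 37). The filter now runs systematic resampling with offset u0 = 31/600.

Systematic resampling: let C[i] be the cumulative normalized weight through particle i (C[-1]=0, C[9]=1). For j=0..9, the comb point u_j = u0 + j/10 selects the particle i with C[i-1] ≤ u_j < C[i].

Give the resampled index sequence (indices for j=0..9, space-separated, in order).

C = [0, 2/37, 3/37, 11/37, 13/37, 20/37, 28/37, 28/37, 29/37, 1]
j=0: u_0=31/600 ∈ [0, 2/37) → index 1
j=1: u_1=91/600 ∈ [3/37, 11/37) → index 3
j=2: u_2=151/600 ∈ [3/37, 11/37) → index 3
j=3: u_3=211/600 ∈ [13/37, 20/37) → index 5
j=4: u_4=271/600 ∈ [13/37, 20/37) → index 5
j=5: u_5=331/600 ∈ [20/37, 28/37) → index 6
j=6: u_6=391/600 ∈ [20/37, 28/37) → index 6
j=7: u_7=451/600 ∈ [20/37, 28/37) → index 6
j=8: u_8=511/600 ∈ [29/37, 1) → index 9
j=9: u_9=571/600 ∈ [29/37, 1) → index 9

1 3 3 5 5 6 6 6 9 9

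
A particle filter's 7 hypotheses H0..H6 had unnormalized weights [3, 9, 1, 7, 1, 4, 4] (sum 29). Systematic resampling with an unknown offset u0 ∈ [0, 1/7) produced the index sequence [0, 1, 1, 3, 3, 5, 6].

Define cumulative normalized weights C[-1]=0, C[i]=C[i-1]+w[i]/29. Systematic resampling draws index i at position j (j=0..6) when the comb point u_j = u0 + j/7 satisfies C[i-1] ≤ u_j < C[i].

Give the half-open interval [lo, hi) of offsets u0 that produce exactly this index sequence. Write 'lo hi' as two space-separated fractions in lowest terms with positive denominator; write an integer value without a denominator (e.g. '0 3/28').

4/203 3/29

C = [3/29, 12/29, 13/29, 20/29, 21/29, 25/29, 1]
j=0 picked index 0: u0 ∈ [0, 3/29)
j=1 picked index 1: u0 ∈ [-8/203, 55/203)
j=2 picked index 1: u0 ∈ [-37/203, 26/203)
j=3 picked index 3: u0 ∈ [4/203, 53/203)
j=4 picked index 3: u0 ∈ [-25/203, 24/203)
j=5 picked index 5: u0 ∈ [2/203, 30/203)
j=6 picked index 6: u0 ∈ [1/203, 1/7)
intersection: [4/203, 3/29)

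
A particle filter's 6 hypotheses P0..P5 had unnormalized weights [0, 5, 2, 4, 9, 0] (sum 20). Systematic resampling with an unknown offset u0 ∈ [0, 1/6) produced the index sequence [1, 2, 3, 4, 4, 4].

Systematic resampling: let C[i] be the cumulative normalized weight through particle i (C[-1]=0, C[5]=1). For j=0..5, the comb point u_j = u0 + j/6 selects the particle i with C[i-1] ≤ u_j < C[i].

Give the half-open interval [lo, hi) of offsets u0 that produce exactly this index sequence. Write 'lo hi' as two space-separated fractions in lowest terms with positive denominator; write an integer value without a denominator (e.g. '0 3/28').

C = [0, 1/4, 7/20, 11/20, 1, 1]
j=0 picked index 1: u0 ∈ [0, 1/4)
j=1 picked index 2: u0 ∈ [1/12, 11/60)
j=2 picked index 3: u0 ∈ [1/60, 13/60)
j=3 picked index 4: u0 ∈ [1/20, 1/2)
j=4 picked index 4: u0 ∈ [-7/60, 1/3)
j=5 picked index 4: u0 ∈ [-17/60, 1/6)
intersection: [1/12, 1/6)

1/12 1/6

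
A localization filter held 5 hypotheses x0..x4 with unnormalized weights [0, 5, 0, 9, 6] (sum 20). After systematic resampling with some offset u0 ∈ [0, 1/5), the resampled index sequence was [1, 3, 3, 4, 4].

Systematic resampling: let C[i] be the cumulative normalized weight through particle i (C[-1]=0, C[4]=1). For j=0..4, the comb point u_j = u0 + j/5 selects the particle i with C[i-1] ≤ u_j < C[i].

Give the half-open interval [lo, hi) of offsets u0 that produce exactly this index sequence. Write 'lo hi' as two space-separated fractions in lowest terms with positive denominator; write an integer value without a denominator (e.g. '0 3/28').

1/10 1/5

C = [0, 1/4, 1/4, 7/10, 1]
j=0 picked index 1: u0 ∈ [0, 1/4)
j=1 picked index 3: u0 ∈ [1/20, 1/2)
j=2 picked index 3: u0 ∈ [-3/20, 3/10)
j=3 picked index 4: u0 ∈ [1/10, 2/5)
j=4 picked index 4: u0 ∈ [-1/10, 1/5)
intersection: [1/10, 1/5)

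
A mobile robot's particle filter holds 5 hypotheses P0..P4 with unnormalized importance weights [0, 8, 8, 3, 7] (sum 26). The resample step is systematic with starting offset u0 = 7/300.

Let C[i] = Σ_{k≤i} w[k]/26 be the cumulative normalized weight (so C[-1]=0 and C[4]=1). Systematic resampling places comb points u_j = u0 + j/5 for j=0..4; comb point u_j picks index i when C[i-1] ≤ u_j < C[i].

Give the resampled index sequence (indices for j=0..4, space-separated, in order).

1 1 2 3 4

C = [0, 4/13, 8/13, 19/26, 1]
j=0: u_0=7/300 ∈ [0, 4/13) → index 1
j=1: u_1=67/300 ∈ [0, 4/13) → index 1
j=2: u_2=127/300 ∈ [4/13, 8/13) → index 2
j=3: u_3=187/300 ∈ [8/13, 19/26) → index 3
j=4: u_4=247/300 ∈ [19/26, 1) → index 4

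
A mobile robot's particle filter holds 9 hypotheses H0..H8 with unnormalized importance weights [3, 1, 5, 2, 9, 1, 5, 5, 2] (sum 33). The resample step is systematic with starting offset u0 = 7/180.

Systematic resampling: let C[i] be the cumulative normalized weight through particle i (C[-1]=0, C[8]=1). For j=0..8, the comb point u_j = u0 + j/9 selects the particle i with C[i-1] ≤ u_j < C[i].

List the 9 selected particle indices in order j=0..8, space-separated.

C = [1/11, 4/33, 3/11, 1/3, 20/33, 7/11, 26/33, 31/33, 1]
j=0: u_0=7/180 ∈ [0, 1/11) → index 0
j=1: u_1=3/20 ∈ [4/33, 3/11) → index 2
j=2: u_2=47/180 ∈ [4/33, 3/11) → index 2
j=3: u_3=67/180 ∈ [1/3, 20/33) → index 4
j=4: u_4=29/60 ∈ [1/3, 20/33) → index 4
j=5: u_5=107/180 ∈ [1/3, 20/33) → index 4
j=6: u_6=127/180 ∈ [7/11, 26/33) → index 6
j=7: u_7=49/60 ∈ [26/33, 31/33) → index 7
j=8: u_8=167/180 ∈ [26/33, 31/33) → index 7

0 2 2 4 4 4 6 7 7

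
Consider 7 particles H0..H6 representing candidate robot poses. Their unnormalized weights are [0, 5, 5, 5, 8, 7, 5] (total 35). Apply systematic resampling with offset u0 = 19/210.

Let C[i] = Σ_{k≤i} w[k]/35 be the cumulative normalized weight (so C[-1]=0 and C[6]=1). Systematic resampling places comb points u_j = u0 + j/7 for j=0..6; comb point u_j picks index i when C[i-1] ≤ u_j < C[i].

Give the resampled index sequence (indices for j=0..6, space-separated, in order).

C = [0, 1/7, 2/7, 3/7, 23/35, 6/7, 1]
j=0: u_0=19/210 ∈ [0, 1/7) → index 1
j=1: u_1=7/30 ∈ [1/7, 2/7) → index 2
j=2: u_2=79/210 ∈ [2/7, 3/7) → index 3
j=3: u_3=109/210 ∈ [3/7, 23/35) → index 4
j=4: u_4=139/210 ∈ [23/35, 6/7) → index 5
j=5: u_5=169/210 ∈ [23/35, 6/7) → index 5
j=6: u_6=199/210 ∈ [6/7, 1) → index 6

1 2 3 4 5 5 6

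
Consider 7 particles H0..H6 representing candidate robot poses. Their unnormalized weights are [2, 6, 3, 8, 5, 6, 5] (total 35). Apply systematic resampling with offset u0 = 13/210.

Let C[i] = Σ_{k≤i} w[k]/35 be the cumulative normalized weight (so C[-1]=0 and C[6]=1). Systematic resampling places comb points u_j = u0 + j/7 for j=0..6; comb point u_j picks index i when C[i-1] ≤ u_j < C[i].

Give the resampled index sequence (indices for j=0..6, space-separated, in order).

C = [2/35, 8/35, 11/35, 19/35, 24/35, 6/7, 1]
j=0: u_0=13/210 ∈ [2/35, 8/35) → index 1
j=1: u_1=43/210 ∈ [2/35, 8/35) → index 1
j=2: u_2=73/210 ∈ [11/35, 19/35) → index 3
j=3: u_3=103/210 ∈ [11/35, 19/35) → index 3
j=4: u_4=19/30 ∈ [19/35, 24/35) → index 4
j=5: u_5=163/210 ∈ [24/35, 6/7) → index 5
j=6: u_6=193/210 ∈ [6/7, 1) → index 6

1 1 3 3 4 5 6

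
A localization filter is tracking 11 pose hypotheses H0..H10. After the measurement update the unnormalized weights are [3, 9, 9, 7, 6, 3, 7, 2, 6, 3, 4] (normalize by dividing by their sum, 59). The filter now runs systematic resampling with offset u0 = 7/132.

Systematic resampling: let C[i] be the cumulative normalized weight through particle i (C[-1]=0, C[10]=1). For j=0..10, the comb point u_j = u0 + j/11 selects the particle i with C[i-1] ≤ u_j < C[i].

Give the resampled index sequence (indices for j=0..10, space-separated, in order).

C = [3/59, 12/59, 21/59, 28/59, 34/59, 37/59, 44/59, 46/59, 52/59, 55/59, 1]
j=0: u_0=7/132 ∈ [3/59, 12/59) → index 1
j=1: u_1=19/132 ∈ [3/59, 12/59) → index 1
j=2: u_2=31/132 ∈ [12/59, 21/59) → index 2
j=3: u_3=43/132 ∈ [12/59, 21/59) → index 2
j=4: u_4=5/12 ∈ [21/59, 28/59) → index 3
j=5: u_5=67/132 ∈ [28/59, 34/59) → index 4
j=6: u_6=79/132 ∈ [34/59, 37/59) → index 5
j=7: u_7=91/132 ∈ [37/59, 44/59) → index 6
j=8: u_8=103/132 ∈ [46/59, 52/59) → index 8
j=9: u_9=115/132 ∈ [46/59, 52/59) → index 8
j=10: u_10=127/132 ∈ [55/59, 1) → index 10

1 1 2 2 3 4 5 6 8 8 10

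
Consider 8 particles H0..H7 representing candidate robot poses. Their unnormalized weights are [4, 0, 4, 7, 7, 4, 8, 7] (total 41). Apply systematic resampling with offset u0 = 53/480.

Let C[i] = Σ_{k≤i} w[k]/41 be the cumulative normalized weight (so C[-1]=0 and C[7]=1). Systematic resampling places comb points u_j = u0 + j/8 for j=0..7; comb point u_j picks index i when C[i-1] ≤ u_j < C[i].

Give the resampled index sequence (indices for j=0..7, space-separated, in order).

2 3 3 4 5 6 7 7

C = [4/41, 4/41, 8/41, 15/41, 22/41, 26/41, 34/41, 1]
j=0: u_0=53/480 ∈ [4/41, 8/41) → index 2
j=1: u_1=113/480 ∈ [8/41, 15/41) → index 3
j=2: u_2=173/480 ∈ [8/41, 15/41) → index 3
j=3: u_3=233/480 ∈ [15/41, 22/41) → index 4
j=4: u_4=293/480 ∈ [22/41, 26/41) → index 5
j=5: u_5=353/480 ∈ [26/41, 34/41) → index 6
j=6: u_6=413/480 ∈ [34/41, 1) → index 7
j=7: u_7=473/480 ∈ [34/41, 1) → index 7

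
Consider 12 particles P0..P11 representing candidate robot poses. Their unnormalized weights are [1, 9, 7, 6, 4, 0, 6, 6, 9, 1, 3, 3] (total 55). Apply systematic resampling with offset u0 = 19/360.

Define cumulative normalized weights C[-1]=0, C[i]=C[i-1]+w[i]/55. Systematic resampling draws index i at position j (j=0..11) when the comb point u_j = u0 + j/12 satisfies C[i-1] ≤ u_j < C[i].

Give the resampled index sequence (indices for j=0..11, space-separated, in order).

1 1 2 2 3 4 6 7 8 8 9 11

C = [1/55, 2/11, 17/55, 23/55, 27/55, 27/55, 3/5, 39/55, 48/55, 49/55, 52/55, 1]
j=0: u_0=19/360 ∈ [1/55, 2/11) → index 1
j=1: u_1=49/360 ∈ [1/55, 2/11) → index 1
j=2: u_2=79/360 ∈ [2/11, 17/55) → index 2
j=3: u_3=109/360 ∈ [2/11, 17/55) → index 2
j=4: u_4=139/360 ∈ [17/55, 23/55) → index 3
j=5: u_5=169/360 ∈ [23/55, 27/55) → index 4
j=6: u_6=199/360 ∈ [27/55, 3/5) → index 6
j=7: u_7=229/360 ∈ [3/5, 39/55) → index 7
j=8: u_8=259/360 ∈ [39/55, 48/55) → index 8
j=9: u_9=289/360 ∈ [39/55, 48/55) → index 8
j=10: u_10=319/360 ∈ [48/55, 49/55) → index 9
j=11: u_11=349/360 ∈ [52/55, 1) → index 11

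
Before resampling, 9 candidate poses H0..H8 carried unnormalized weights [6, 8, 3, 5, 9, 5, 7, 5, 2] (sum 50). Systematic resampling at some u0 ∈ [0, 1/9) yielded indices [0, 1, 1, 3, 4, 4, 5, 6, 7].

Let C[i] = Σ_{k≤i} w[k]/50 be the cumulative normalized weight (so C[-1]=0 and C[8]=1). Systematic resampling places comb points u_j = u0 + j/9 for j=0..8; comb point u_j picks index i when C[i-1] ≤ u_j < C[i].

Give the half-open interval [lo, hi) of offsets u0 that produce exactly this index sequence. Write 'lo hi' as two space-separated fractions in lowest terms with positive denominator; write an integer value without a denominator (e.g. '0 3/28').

C = [3/25, 7/25, 17/50, 11/25, 31/50, 18/25, 43/50, 24/25, 1]
j=0 picked index 0: u0 ∈ [0, 3/25)
j=1 picked index 1: u0 ∈ [2/225, 38/225)
j=2 picked index 1: u0 ∈ [-23/225, 13/225)
j=3 picked index 3: u0 ∈ [1/150, 8/75)
j=4 picked index 4: u0 ∈ [-1/225, 79/450)
j=5 picked index 4: u0 ∈ [-26/225, 29/450)
j=6 picked index 5: u0 ∈ [-7/150, 4/75)
j=7 picked index 6: u0 ∈ [-13/225, 37/450)
j=8 picked index 7: u0 ∈ [-13/450, 16/225)
intersection: [2/225, 4/75)

2/225 4/75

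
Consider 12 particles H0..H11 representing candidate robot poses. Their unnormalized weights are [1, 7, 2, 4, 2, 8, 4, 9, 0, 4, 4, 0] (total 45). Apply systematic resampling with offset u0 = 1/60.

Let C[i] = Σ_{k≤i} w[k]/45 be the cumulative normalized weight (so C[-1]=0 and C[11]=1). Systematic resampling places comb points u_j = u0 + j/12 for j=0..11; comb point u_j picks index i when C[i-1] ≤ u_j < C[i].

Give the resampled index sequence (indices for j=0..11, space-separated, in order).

C = [1/45, 8/45, 2/9, 14/45, 16/45, 8/15, 28/45, 37/45, 37/45, 41/45, 1, 1]
j=0: u_0=1/60 ∈ [0, 1/45) → index 0
j=1: u_1=1/10 ∈ [1/45, 8/45) → index 1
j=2: u_2=11/60 ∈ [8/45, 2/9) → index 2
j=3: u_3=4/15 ∈ [2/9, 14/45) → index 3
j=4: u_4=7/20 ∈ [14/45, 16/45) → index 4
j=5: u_5=13/30 ∈ [16/45, 8/15) → index 5
j=6: u_6=31/60 ∈ [16/45, 8/15) → index 5
j=7: u_7=3/5 ∈ [8/15, 28/45) → index 6
j=8: u_8=41/60 ∈ [28/45, 37/45) → index 7
j=9: u_9=23/30 ∈ [28/45, 37/45) → index 7
j=10: u_10=17/20 ∈ [37/45, 41/45) → index 9
j=11: u_11=14/15 ∈ [41/45, 1) → index 10

0 1 2 3 4 5 5 6 7 7 9 10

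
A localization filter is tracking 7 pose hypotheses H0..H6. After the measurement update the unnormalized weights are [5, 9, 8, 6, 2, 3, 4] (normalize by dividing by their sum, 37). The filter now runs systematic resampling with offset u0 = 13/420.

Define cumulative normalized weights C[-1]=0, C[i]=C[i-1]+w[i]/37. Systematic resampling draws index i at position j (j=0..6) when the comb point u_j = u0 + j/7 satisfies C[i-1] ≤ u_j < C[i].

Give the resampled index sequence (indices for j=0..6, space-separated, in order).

C = [5/37, 14/37, 22/37, 28/37, 30/37, 33/37, 1]
j=0: u_0=13/420 ∈ [0, 5/37) → index 0
j=1: u_1=73/420 ∈ [5/37, 14/37) → index 1
j=2: u_2=19/60 ∈ [5/37, 14/37) → index 1
j=3: u_3=193/420 ∈ [14/37, 22/37) → index 2
j=4: u_4=253/420 ∈ [22/37, 28/37) → index 3
j=5: u_5=313/420 ∈ [22/37, 28/37) → index 3
j=6: u_6=373/420 ∈ [30/37, 33/37) → index 5

0 1 1 2 3 3 5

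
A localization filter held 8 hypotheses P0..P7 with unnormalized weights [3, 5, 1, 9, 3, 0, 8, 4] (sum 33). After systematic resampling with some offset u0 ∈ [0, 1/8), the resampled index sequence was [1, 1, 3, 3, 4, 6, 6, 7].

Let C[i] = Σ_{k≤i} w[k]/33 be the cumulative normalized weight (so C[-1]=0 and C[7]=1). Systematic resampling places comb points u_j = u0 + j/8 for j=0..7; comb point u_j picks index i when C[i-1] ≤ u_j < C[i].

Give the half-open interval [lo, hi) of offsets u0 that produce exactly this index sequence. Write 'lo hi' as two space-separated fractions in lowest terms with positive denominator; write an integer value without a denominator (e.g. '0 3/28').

C = [1/11, 8/33, 3/11, 6/11, 7/11, 7/11, 29/33, 1]
j=0 picked index 1: u0 ∈ [1/11, 8/33)
j=1 picked index 1: u0 ∈ [-3/88, 31/264)
j=2 picked index 3: u0 ∈ [1/44, 13/44)
j=3 picked index 3: u0 ∈ [-9/88, 15/88)
j=4 picked index 4: u0 ∈ [1/22, 3/22)
j=5 picked index 6: u0 ∈ [1/88, 67/264)
j=6 picked index 6: u0 ∈ [-5/44, 17/132)
j=7 picked index 7: u0 ∈ [1/264, 1/8)
intersection: [1/11, 31/264)

1/11 31/264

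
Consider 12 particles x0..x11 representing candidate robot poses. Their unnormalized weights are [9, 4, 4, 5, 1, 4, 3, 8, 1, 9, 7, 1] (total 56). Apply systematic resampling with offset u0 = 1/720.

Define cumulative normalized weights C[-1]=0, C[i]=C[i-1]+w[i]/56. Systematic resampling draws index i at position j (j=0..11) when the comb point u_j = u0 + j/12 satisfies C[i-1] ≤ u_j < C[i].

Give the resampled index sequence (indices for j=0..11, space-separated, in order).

0 0 1 2 3 5 6 7 7 9 9 10

C = [9/56, 13/56, 17/56, 11/28, 23/56, 27/56, 15/28, 19/28, 39/56, 6/7, 55/56, 1]
j=0: u_0=1/720 ∈ [0, 9/56) → index 0
j=1: u_1=61/720 ∈ [0, 9/56) → index 0
j=2: u_2=121/720 ∈ [9/56, 13/56) → index 1
j=3: u_3=181/720 ∈ [13/56, 17/56) → index 2
j=4: u_4=241/720 ∈ [17/56, 11/28) → index 3
j=5: u_5=301/720 ∈ [23/56, 27/56) → index 5
j=6: u_6=361/720 ∈ [27/56, 15/28) → index 6
j=7: u_7=421/720 ∈ [15/28, 19/28) → index 7
j=8: u_8=481/720 ∈ [15/28, 19/28) → index 7
j=9: u_9=541/720 ∈ [39/56, 6/7) → index 9
j=10: u_10=601/720 ∈ [39/56, 6/7) → index 9
j=11: u_11=661/720 ∈ [6/7, 55/56) → index 10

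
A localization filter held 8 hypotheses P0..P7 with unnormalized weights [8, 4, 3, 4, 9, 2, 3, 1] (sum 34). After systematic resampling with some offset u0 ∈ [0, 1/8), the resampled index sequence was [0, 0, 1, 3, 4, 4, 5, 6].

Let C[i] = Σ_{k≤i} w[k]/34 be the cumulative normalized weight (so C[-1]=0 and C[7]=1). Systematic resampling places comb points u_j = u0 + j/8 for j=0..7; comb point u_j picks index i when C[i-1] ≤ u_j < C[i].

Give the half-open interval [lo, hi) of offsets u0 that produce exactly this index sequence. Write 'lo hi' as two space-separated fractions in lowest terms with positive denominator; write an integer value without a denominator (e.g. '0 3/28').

5/68 13/136

C = [4/17, 6/17, 15/34, 19/34, 14/17, 15/17, 33/34, 1]
j=0 picked index 0: u0 ∈ [0, 4/17)
j=1 picked index 0: u0 ∈ [-1/8, 15/136)
j=2 picked index 1: u0 ∈ [-1/68, 7/68)
j=3 picked index 3: u0 ∈ [9/136, 25/136)
j=4 picked index 4: u0 ∈ [1/17, 11/34)
j=5 picked index 4: u0 ∈ [-9/136, 27/136)
j=6 picked index 5: u0 ∈ [5/68, 9/68)
j=7 picked index 6: u0 ∈ [1/136, 13/136)
intersection: [5/68, 13/136)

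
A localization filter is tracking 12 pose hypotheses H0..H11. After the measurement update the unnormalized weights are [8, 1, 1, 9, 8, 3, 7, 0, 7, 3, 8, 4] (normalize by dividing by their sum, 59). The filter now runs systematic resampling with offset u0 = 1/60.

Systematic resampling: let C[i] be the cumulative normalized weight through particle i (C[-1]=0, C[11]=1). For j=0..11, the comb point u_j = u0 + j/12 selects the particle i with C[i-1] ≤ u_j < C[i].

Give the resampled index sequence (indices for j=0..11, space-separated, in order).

C = [8/59, 9/59, 10/59, 19/59, 27/59, 30/59, 37/59, 37/59, 44/59, 47/59, 55/59, 1]
j=0: u_0=1/60 ∈ [0, 8/59) → index 0
j=1: u_1=1/10 ∈ [0, 8/59) → index 0
j=2: u_2=11/60 ∈ [10/59, 19/59) → index 3
j=3: u_3=4/15 ∈ [10/59, 19/59) → index 3
j=4: u_4=7/20 ∈ [19/59, 27/59) → index 4
j=5: u_5=13/30 ∈ [19/59, 27/59) → index 4
j=6: u_6=31/60 ∈ [30/59, 37/59) → index 6
j=7: u_7=3/5 ∈ [30/59, 37/59) → index 6
j=8: u_8=41/60 ∈ [37/59, 44/59) → index 8
j=9: u_9=23/30 ∈ [44/59, 47/59) → index 9
j=10: u_10=17/20 ∈ [47/59, 55/59) → index 10
j=11: u_11=14/15 ∈ [55/59, 1) → index 11

0 0 3 3 4 4 6 6 8 9 10 11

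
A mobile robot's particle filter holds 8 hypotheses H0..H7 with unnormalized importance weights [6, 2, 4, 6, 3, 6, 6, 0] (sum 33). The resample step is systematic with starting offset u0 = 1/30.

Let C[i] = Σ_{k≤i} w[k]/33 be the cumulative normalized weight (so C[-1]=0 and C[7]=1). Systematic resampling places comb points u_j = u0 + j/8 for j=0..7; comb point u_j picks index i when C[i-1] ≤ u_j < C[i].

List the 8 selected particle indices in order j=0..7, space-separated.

0 0 2 3 3 5 5 6

C = [2/11, 8/33, 4/11, 6/11, 7/11, 9/11, 1, 1]
j=0: u_0=1/30 ∈ [0, 2/11) → index 0
j=1: u_1=19/120 ∈ [0, 2/11) → index 0
j=2: u_2=17/60 ∈ [8/33, 4/11) → index 2
j=3: u_3=49/120 ∈ [4/11, 6/11) → index 3
j=4: u_4=8/15 ∈ [4/11, 6/11) → index 3
j=5: u_5=79/120 ∈ [7/11, 9/11) → index 5
j=6: u_6=47/60 ∈ [7/11, 9/11) → index 5
j=7: u_7=109/120 ∈ [9/11, 1) → index 6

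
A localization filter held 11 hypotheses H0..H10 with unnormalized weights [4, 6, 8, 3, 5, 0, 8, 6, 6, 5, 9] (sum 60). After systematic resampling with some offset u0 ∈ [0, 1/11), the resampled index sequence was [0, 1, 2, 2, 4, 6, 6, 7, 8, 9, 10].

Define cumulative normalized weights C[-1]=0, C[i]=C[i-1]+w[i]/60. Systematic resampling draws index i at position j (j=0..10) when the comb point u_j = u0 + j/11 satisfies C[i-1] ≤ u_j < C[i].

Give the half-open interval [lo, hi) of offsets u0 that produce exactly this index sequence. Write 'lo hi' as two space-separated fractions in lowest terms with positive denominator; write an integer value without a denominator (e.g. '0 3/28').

0 7/330

C = [1/15, 1/6, 3/10, 7/20, 13/30, 13/30, 17/30, 2/3, 23/30, 17/20, 1]
j=0 picked index 0: u0 ∈ [0, 1/15)
j=1 picked index 1: u0 ∈ [-4/165, 5/66)
j=2 picked index 2: u0 ∈ [-1/66, 13/110)
j=3 picked index 2: u0 ∈ [-7/66, 3/110)
j=4 picked index 4: u0 ∈ [-3/220, 23/330)
j=5 picked index 6: u0 ∈ [-7/330, 37/330)
j=6 picked index 6: u0 ∈ [-37/330, 7/330)
j=7 picked index 7: u0 ∈ [-23/330, 1/33)
j=8 picked index 8: u0 ∈ [-2/33, 13/330)
j=9 picked index 9: u0 ∈ [-17/330, 7/220)
j=10 picked index 10: u0 ∈ [-13/220, 1/11)
intersection: [0, 7/330)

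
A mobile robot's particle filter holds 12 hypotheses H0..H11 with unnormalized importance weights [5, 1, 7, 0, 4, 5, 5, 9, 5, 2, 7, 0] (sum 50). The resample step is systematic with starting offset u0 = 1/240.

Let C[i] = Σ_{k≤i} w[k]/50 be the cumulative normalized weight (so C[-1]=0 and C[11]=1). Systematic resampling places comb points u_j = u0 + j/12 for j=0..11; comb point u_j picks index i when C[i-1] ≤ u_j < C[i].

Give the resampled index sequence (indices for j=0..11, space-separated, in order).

0 0 2 2 4 5 6 7 7 8 9 10

C = [1/10, 3/25, 13/50, 13/50, 17/50, 11/25, 27/50, 18/25, 41/50, 43/50, 1, 1]
j=0: u_0=1/240 ∈ [0, 1/10) → index 0
j=1: u_1=7/80 ∈ [0, 1/10) → index 0
j=2: u_2=41/240 ∈ [3/25, 13/50) → index 2
j=3: u_3=61/240 ∈ [3/25, 13/50) → index 2
j=4: u_4=27/80 ∈ [13/50, 17/50) → index 4
j=5: u_5=101/240 ∈ [17/50, 11/25) → index 5
j=6: u_6=121/240 ∈ [11/25, 27/50) → index 6
j=7: u_7=47/80 ∈ [27/50, 18/25) → index 7
j=8: u_8=161/240 ∈ [27/50, 18/25) → index 7
j=9: u_9=181/240 ∈ [18/25, 41/50) → index 8
j=10: u_10=67/80 ∈ [41/50, 43/50) → index 9
j=11: u_11=221/240 ∈ [43/50, 1) → index 10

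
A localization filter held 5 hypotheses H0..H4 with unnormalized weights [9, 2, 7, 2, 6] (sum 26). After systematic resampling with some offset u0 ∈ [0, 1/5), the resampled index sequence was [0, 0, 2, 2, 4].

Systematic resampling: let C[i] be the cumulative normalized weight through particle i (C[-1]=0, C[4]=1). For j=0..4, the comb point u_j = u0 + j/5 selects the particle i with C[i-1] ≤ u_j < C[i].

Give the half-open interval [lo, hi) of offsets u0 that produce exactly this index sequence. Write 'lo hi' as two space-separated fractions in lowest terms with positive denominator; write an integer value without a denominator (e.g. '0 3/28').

3/130 6/65

C = [9/26, 11/26, 9/13, 10/13, 1]
j=0 picked index 0: u0 ∈ [0, 9/26)
j=1 picked index 0: u0 ∈ [-1/5, 19/130)
j=2 picked index 2: u0 ∈ [3/130, 19/65)
j=3 picked index 2: u0 ∈ [-23/130, 6/65)
j=4 picked index 4: u0 ∈ [-2/65, 1/5)
intersection: [3/130, 6/65)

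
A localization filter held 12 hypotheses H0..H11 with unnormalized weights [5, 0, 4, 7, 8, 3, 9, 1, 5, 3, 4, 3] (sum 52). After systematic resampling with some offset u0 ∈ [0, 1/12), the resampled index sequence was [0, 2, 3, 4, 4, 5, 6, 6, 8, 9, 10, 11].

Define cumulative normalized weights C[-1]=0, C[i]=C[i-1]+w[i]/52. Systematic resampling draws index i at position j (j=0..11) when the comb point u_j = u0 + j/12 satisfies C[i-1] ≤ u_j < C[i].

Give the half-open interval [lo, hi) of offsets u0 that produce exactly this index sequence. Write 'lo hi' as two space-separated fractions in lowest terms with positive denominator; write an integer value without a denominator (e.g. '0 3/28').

3/52 1/12

C = [5/52, 5/52, 9/52, 4/13, 6/13, 27/52, 9/13, 37/52, 21/26, 45/52, 49/52, 1]
j=0 picked index 0: u0 ∈ [0, 5/52)
j=1 picked index 2: u0 ∈ [1/78, 7/78)
j=2 picked index 3: u0 ∈ [1/156, 11/78)
j=3 picked index 4: u0 ∈ [3/52, 11/52)
j=4 picked index 4: u0 ∈ [-1/39, 5/39)
j=5 picked index 5: u0 ∈ [7/156, 4/39)
j=6 picked index 6: u0 ∈ [1/52, 5/26)
j=7 picked index 6: u0 ∈ [-5/78, 17/156)
j=8 picked index 8: u0 ∈ [7/156, 11/78)
j=9 picked index 9: u0 ∈ [3/52, 3/26)
j=10 picked index 10: u0 ∈ [5/156, 17/156)
j=11 picked index 11: u0 ∈ [1/39, 1/12)
intersection: [3/52, 1/12)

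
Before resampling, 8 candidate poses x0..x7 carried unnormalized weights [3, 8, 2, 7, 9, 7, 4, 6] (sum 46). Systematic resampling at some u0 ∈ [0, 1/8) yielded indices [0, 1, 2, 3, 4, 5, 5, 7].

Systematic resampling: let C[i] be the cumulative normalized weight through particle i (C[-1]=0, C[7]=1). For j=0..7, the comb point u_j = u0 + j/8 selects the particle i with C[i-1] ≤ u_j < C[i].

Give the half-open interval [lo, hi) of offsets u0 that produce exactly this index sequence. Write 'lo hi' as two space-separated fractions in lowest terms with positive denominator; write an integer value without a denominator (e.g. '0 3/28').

C = [3/46, 11/46, 13/46, 10/23, 29/46, 18/23, 20/23, 1]
j=0 picked index 0: u0 ∈ [0, 3/46)
j=1 picked index 1: u0 ∈ [-11/184, 21/184)
j=2 picked index 2: u0 ∈ [-1/92, 3/92)
j=3 picked index 3: u0 ∈ [-17/184, 11/184)
j=4 picked index 4: u0 ∈ [-3/46, 3/23)
j=5 picked index 5: u0 ∈ [1/184, 29/184)
j=6 picked index 5: u0 ∈ [-11/92, 3/92)
j=7 picked index 7: u0 ∈ [-1/184, 1/8)
intersection: [1/184, 3/92)

1/184 3/92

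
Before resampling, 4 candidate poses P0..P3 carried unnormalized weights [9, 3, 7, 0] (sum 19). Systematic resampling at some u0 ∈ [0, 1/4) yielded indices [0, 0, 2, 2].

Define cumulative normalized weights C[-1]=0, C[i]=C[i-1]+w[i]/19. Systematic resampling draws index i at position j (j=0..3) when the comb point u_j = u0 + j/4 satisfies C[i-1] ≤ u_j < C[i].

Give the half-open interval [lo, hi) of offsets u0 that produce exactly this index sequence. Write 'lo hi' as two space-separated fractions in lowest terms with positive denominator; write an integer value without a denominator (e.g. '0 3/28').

5/38 17/76

C = [9/19, 12/19, 1, 1]
j=0 picked index 0: u0 ∈ [0, 9/19)
j=1 picked index 0: u0 ∈ [-1/4, 17/76)
j=2 picked index 2: u0 ∈ [5/38, 1/2)
j=3 picked index 2: u0 ∈ [-9/76, 1/4)
intersection: [5/38, 17/76)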